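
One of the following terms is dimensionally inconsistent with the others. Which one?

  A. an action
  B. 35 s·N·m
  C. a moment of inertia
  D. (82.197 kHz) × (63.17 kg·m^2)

C.

Dimensions:
  A. [action] = kg·m²·s⁻¹
  B. N·m·s = kg·m·s⁻²·m·s = kg·m²·s⁻¹
  C. [moment of inertia] = kg·m²
  D. [s⁻¹] · [kg·m²] = kg·m²·s⁻¹
All reduce to kg·m²·s⁻¹ except C., which is kg·m².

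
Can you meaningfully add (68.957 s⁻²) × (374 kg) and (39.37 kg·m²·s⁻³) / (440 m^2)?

Dimensions:
  (68.957 s⁻²) × (374 kg):  [s⁻²] · [kg] = kg·s⁻²
  (39.37 kg·m²·s⁻³) / (440 m^2):  [kg·m²·s⁻³] / [m²] = kg·s⁻³
kg·s⁻² ≠ kg·s⁻³, so they cannot be added.

No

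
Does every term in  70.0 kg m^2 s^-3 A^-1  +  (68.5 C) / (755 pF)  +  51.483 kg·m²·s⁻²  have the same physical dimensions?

No

In SI base units:
  70.0 kg m^2 s^-3 A^-1:  kg·m²·s⁻³·A⁻¹
  (68.5 C) / (755 pF):  [s·A] / [kg⁻¹·m⁻²·s⁴·A²] = kg·m²·s⁻³·A⁻¹
  51.483 kg·m²·s⁻²:  kg·m²·s⁻²
The terms do not share a single dimension (kg·m²·s⁻² vs kg·m²·s⁻³·A⁻¹).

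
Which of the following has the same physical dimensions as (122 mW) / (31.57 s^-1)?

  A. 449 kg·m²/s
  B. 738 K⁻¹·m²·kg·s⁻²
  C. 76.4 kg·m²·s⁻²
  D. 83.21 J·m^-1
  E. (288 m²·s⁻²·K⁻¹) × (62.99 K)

Reference: [kg·m²·s⁻³] / [s⁻¹] = kg·m²·s⁻².
Each option:
  A. kg·m²·s⁻¹
  B. kg·m²·s⁻²·K⁻¹
  C. kg·m²·s⁻²  ← same
  D. J·m⁻¹ = N·m·m⁻¹ = kg·m·s⁻²
  E. [m²·s⁻²·K⁻¹] · [K] = m²·s⁻²
Only C. matches kg·m²·s⁻².

C.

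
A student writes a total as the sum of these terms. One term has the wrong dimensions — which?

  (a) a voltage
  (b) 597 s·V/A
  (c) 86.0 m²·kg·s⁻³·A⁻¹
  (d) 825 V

Work out the base dimensions of each:
  (a) [voltage] = kg·m²·s⁻³·A⁻¹
  (b) V·s·A⁻¹ = J·C⁻¹·s·A⁻¹ = kg·m²·s⁻²·A⁻²
  (c) kg·m²·s⁻³·A⁻¹
  (d) V = J·C⁻¹ = kg·m²·s⁻³·A⁻¹
All reduce to kg·m²·s⁻³·A⁻¹ except (b), which is kg·m²·s⁻²·A⁻².

(b)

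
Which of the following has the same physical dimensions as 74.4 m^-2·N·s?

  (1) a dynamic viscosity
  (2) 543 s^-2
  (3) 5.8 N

Reference: N·s·m⁻² = kg·m·s⁻²·s·m⁻² = kg·m⁻¹·s⁻¹.
Each option:
  (1) [dynamic viscosity] = kg·m⁻¹·s⁻¹  ← same
  (2) s⁻²
  (3) N = kg·m·s⁻²
Only (1) matches kg·m⁻¹·s⁻¹.

(1)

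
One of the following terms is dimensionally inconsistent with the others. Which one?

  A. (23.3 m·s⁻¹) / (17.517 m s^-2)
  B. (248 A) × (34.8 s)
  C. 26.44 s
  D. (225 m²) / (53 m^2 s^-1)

In SI base units:
  A. [m·s⁻¹] / [m·s⁻²] = s
  B. [A] · [s] = s·A
  C. s
  D. [m²] / [m²·s⁻¹] = s
All reduce to s except B., which is s·A.

B.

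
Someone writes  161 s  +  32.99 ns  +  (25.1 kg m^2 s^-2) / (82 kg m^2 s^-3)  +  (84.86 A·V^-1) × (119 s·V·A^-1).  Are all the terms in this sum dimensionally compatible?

Yes

Dimensions:
  161 s:  s
  32.99 ns:  s
  (25.1 kg m^2 s^-2) / (82 kg m^2 s^-3):  [kg·m²·s⁻²] / [kg·m²·s⁻³] = s
  (84.86 A·V^-1) × (119 s·V·A^-1):  [kg⁻¹·m⁻²·s³·A²] · [kg·m²·s⁻²·A⁻²] = s
Every term reduces to s.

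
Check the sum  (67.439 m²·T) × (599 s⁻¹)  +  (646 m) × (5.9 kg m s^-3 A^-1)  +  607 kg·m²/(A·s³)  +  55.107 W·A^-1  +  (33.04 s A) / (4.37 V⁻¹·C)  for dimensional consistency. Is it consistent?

Yes

Work out the base dimensions of each:
  (67.439 m²·T) × (599 s⁻¹):  [kg·m²·s⁻²·A⁻¹] · [s⁻¹] = kg·m²·s⁻³·A⁻¹
  (646 m) × (5.9 kg m s^-3 A^-1):  [m] · [kg·m·s⁻³·A⁻¹] = kg·m²·s⁻³·A⁻¹
  607 kg·m²/(A·s³):  kg·m²·s⁻³·A⁻¹
  55.107 W·A^-1:  W·A⁻¹ = J·s⁻¹·A⁻¹ = kg·m²·s⁻³·A⁻¹
  (33.04 s A) / (4.37 V⁻¹·C):  [s·A] / [kg⁻¹·m⁻²·s⁴·A²] = kg·m²·s⁻³·A⁻¹
Every term reduces to kg·m²·s⁻³·A⁻¹.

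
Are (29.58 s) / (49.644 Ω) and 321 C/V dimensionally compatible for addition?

Yes

In SI base units:
  (29.58 s) / (49.644 Ω):  [s] / [kg·m²·s⁻³·A⁻²] = kg⁻¹·m⁻²·s⁴·A²
  321 C/V:  C·V⁻¹ = s·A·(J·C⁻¹)⁻¹ = kg⁻¹·m⁻²·s⁴·A²
Both are kg⁻¹·m⁻²·s⁴·A², so they have the same dimensions and can be added.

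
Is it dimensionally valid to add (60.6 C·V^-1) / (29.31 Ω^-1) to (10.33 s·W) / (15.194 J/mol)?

No

Expand each in SI base units:
  (60.6 C·V^-1) / (29.31 Ω^-1):  [kg⁻¹·m⁻²·s⁴·A²] / [kg⁻¹·m⁻²·s³·A²] = s
  (10.33 s·W) / (15.194 J/mol):  [kg·m²·s⁻²] / [kg·m²·s⁻²·mol⁻¹] = mol
s ≠ mol, so they cannot be added.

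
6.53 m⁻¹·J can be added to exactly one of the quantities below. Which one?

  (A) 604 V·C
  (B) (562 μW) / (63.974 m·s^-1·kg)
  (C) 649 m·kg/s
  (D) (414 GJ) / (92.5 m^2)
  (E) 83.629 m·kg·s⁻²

Reference: J·m⁻¹ = N·m·m⁻¹ = kg·m·s⁻².
Each option:
  (A) C·V = s·A·J·C⁻¹ = kg·m²·s⁻²
  (B) [kg·m²·s⁻³] / [kg·m·s⁻¹] = m·s⁻²
  (C) kg·m·s⁻¹
  (D) [kg·m²·s⁻²] / [m²] = kg·s⁻²
  (E) kg·m·s⁻²  ← same
Only (E) matches kg·m·s⁻².

(E)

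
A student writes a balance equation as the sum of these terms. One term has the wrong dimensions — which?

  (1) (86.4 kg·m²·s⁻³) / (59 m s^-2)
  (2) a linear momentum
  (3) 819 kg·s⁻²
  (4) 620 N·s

(3)

Reduce each to base SI dimensions:
  (1) [kg·m²·s⁻³] / [m·s⁻²] = kg·m·s⁻¹
  (2) [linear momentum] = kg·m·s⁻¹
  (3) kg·s⁻²
  (4) N·s = kg·m·s⁻²·s = kg·m·s⁻¹
All reduce to kg·m·s⁻¹ except (3), which is kg·s⁻².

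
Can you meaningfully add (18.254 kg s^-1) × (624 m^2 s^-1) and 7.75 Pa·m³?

Yes

Expand each in SI base units:
  (18.254 kg s^-1) × (624 m^2 s^-1):  [kg·s⁻¹] · [m²·s⁻¹] = kg·m²·s⁻²
  7.75 Pa·m³:  Pa·m³ = N·m⁻²·m³ = kg·m²·s⁻²
Both are kg·m²·s⁻², so they have the same dimensions and can be added.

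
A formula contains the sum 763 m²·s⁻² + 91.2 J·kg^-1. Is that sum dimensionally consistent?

Work out the base dimensions of each:
  763 m²·s⁻²:  m²·s⁻²
  91.2 J·kg^-1:  J·kg⁻¹ = N·m·kg⁻¹ = m²·s⁻²
Both are m²·s⁻², so they have the same dimensions and can be added.

Yes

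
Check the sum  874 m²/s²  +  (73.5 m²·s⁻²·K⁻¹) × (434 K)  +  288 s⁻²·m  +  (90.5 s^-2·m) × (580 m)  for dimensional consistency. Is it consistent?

Dimensions:
  874 m²/s²:  m²·s⁻²
  (73.5 m²·s⁻²·K⁻¹) × (434 K):  [m²·s⁻²·K⁻¹] · [K] = m²·s⁻²
  288 s⁻²·m:  m·s⁻²
  (90.5 s^-2·m) × (580 m):  [m·s⁻²] · [m] = m²·s⁻²
The terms do not share a single dimension (m²·s⁻² vs m·s⁻²).

No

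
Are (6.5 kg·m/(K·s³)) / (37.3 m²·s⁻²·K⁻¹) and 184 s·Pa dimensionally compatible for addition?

Work out the base dimensions of each:
  (6.5 kg·m/(K·s³)) / (37.3 m²·s⁻²·K⁻¹):  [kg·m·s⁻³·K⁻¹] / [m²·s⁻²·K⁻¹] = kg·m⁻¹·s⁻¹
  184 s·Pa:  Pa·s = N·m⁻²·s = kg·m⁻¹·s⁻¹
Both are kg·m⁻¹·s⁻¹, so they have the same dimensions and can be added.

Yes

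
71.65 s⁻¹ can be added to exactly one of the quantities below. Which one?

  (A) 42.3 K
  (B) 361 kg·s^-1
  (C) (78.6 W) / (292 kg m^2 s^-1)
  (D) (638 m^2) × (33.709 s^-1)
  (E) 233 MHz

Reference: s⁻¹.
Each option:
  (A) K
  (B) kg·s⁻¹
  (C) [kg·m²·s⁻³] / [kg·m²·s⁻¹] = s⁻²
  (D) [m²] · [s⁻¹] = m²·s⁻¹
  (E) Hz = s⁻¹  ← same
Only (E) matches s⁻¹.

(E)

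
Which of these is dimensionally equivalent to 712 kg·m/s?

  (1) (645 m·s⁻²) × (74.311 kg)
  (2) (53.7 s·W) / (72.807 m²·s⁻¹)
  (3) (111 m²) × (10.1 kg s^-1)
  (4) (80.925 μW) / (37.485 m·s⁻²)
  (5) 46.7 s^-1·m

(4)

Reference: kg·m·s⁻¹.
Each option:
  (1) [m·s⁻²] · [kg] = kg·m·s⁻²
  (2) [kg·m²·s⁻²] / [m²·s⁻¹] = kg·s⁻¹
  (3) [m²] · [kg·s⁻¹] = kg·m²·s⁻¹
  (4) [kg·m²·s⁻³] / [m·s⁻²] = kg·m·s⁻¹  ← same
  (5) m·s⁻¹
Only (4) matches kg·m·s⁻¹.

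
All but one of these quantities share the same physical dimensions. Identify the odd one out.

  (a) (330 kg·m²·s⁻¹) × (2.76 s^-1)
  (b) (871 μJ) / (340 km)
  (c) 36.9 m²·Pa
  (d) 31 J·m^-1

(a)

Dimensions:
  (a) [kg·m²·s⁻¹] · [s⁻¹] = kg·m²·s⁻²
  (b) [kg·m²·s⁻²] / [m] = kg·m·s⁻²
  (c) Pa·m² = N·m⁻²·m² = kg·m·s⁻²
  (d) J·m⁻¹ = N·m·m⁻¹ = kg·m·s⁻²
All reduce to kg·m·s⁻² except (a), which is kg·m²·s⁻².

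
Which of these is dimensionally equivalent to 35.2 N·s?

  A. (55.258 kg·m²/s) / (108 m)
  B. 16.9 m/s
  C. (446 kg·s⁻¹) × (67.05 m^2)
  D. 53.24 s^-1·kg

Reference: N·s = kg·m·s⁻²·s = kg·m·s⁻¹.
Each option:
  A. [kg·m²·s⁻¹] / [m] = kg·m·s⁻¹  ← same
  B. m·s⁻¹
  C. [kg·s⁻¹] · [m²] = kg·m²·s⁻¹
  D. kg·s⁻¹
Only A. matches kg·m·s⁻¹.

A.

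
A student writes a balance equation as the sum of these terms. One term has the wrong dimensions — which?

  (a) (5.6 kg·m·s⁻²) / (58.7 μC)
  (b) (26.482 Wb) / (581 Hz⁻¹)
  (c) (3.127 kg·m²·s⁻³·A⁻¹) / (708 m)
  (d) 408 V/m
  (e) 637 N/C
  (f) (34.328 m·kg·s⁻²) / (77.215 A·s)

Dimensions:
  (a) [kg·m·s⁻²] / [s·A] = kg·m·s⁻³·A⁻¹
  (b) [kg·m²·s⁻²·A⁻¹] / [s] = kg·m²·s⁻³·A⁻¹
  (c) [kg·m²·s⁻³·A⁻¹] / [m] = kg·m·s⁻³·A⁻¹
  (d) V·m⁻¹ = J·C⁻¹·m⁻¹ = kg·m·s⁻³·A⁻¹
  (e) N·C⁻¹ = kg·m·s⁻²·(s·A)⁻¹ = kg·m·s⁻³·A⁻¹
  (f) [kg·m·s⁻²] / [s·A] = kg·m·s⁻³·A⁻¹
All reduce to kg·m·s⁻³·A⁻¹ except (b), which is kg·m²·s⁻³·A⁻¹.

(b)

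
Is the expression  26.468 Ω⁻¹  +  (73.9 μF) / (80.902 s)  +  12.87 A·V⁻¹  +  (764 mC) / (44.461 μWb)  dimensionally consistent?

Work out the base dimensions of each:
  26.468 Ω⁻¹:  Ω⁻¹ = (V·A⁻¹)⁻¹ = kg⁻¹·m⁻²·s³·A²
  (73.9 μF) / (80.902 s):  [kg⁻¹·m⁻²·s⁴·A²] / [s] = kg⁻¹·m⁻²·s³·A²
  12.87 A·V⁻¹:  A·V⁻¹ = A·(J·C⁻¹)⁻¹ = kg⁻¹·m⁻²·s³·A²
  (764 mC) / (44.461 μWb):  [s·A] / [kg·m²·s⁻²·A⁻¹] = kg⁻¹·m⁻²·s³·A²
Every term reduces to kg⁻¹·m⁻²·s³·A².

Yes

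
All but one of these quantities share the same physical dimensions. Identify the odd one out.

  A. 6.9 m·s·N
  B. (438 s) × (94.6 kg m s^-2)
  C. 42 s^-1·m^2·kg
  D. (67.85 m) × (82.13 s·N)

B.

In SI base units:
  A. N·m·s = kg·m·s⁻²·m·s = kg·m²·s⁻¹
  B. [s] · [kg·m·s⁻²] = kg·m·s⁻¹
  C. kg·m²·s⁻¹
  D. [m] · [kg·m·s⁻¹] = kg·m²·s⁻¹
All reduce to kg·m²·s⁻¹ except B., which is kg·m·s⁻¹.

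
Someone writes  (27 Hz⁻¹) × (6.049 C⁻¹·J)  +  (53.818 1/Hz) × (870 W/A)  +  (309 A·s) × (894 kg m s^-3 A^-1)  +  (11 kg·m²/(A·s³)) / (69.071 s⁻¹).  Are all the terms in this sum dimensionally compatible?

No

Dimensions:
  (27 Hz⁻¹) × (6.049 C⁻¹·J):  [s] · [kg·m²·s⁻³·A⁻¹] = kg·m²·s⁻²·A⁻¹
  (53.818 1/Hz) × (870 W/A):  [s] · [kg·m²·s⁻³·A⁻¹] = kg·m²·s⁻²·A⁻¹
  (309 A·s) × (894 kg m s^-3 A^-1):  [s·A] · [kg·m·s⁻³·A⁻¹] = kg·m·s⁻²
  (11 kg·m²/(A·s³)) / (69.071 s⁻¹):  [kg·m²·s⁻³·A⁻¹] / [s⁻¹] = kg·m²·s⁻²·A⁻¹
The terms do not share a single dimension (kg·m²·s⁻²·A⁻¹ vs kg·m·s⁻²).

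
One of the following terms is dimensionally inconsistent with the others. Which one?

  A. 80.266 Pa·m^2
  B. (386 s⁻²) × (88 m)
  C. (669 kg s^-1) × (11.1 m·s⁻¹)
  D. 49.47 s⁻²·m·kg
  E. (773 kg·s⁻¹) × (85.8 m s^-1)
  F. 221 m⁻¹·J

Work out the base dimensions of each:
  A. Pa·m² = N·m⁻²·m² = kg·m·s⁻²
  B. [s⁻²] · [m] = m·s⁻²
  C. [kg·s⁻¹] · [m·s⁻¹] = kg·m·s⁻²
  D. kg·m·s⁻²
  E. [kg·s⁻¹] · [m·s⁻¹] = kg·m·s⁻²
  F. J·m⁻¹ = N·m·m⁻¹ = kg·m·s⁻²
All reduce to kg·m·s⁻² except B., which is m·s⁻².

B.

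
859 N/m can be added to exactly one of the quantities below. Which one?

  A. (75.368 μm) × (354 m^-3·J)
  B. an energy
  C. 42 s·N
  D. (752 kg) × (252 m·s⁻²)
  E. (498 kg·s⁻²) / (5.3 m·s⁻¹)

Reference: N·m⁻¹ = kg·m·s⁻²·m⁻¹ = kg·s⁻².
Each option:
  A. [m] · [kg·m⁻¹·s⁻²] = kg·s⁻²  ← same
  B. [energy] = kg·m²·s⁻²
  C. N·s = kg·m·s⁻²·s = kg·m·s⁻¹
  D. [kg] · [m·s⁻²] = kg·m·s⁻²
  E. [kg·s⁻²] / [m·s⁻¹] = kg·m⁻¹·s⁻¹
Only A. matches kg·s⁻².

A.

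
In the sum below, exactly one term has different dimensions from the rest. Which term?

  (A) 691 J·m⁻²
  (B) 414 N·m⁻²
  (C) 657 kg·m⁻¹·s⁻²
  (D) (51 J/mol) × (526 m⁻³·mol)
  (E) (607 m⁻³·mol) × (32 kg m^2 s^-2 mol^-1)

Work out the base dimensions of each:
  (A) J·m⁻² = N·m·m⁻² = kg·s⁻²
  (B) N·m⁻² = kg·m·s⁻²·m⁻² = kg·m⁻¹·s⁻²
  (C) kg·m⁻¹·s⁻²
  (D) [kg·m²·s⁻²·mol⁻¹] · [m⁻³·mol] = kg·m⁻¹·s⁻²
  (E) [m⁻³·mol] · [kg·m²·s⁻²·mol⁻¹] = kg·m⁻¹·s⁻²
All reduce to kg·m⁻¹·s⁻² except (A), which is kg·s⁻².

(A)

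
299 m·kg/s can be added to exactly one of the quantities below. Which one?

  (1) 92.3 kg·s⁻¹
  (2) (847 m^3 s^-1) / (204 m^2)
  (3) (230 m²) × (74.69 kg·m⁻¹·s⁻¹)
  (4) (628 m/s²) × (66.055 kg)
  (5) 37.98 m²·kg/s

Reference: kg·m·s⁻¹.
Each option:
  (1) kg·s⁻¹
  (2) [m³·s⁻¹] / [m²] = m·s⁻¹
  (3) [m²] · [kg·m⁻¹·s⁻¹] = kg·m·s⁻¹  ← same
  (4) [m·s⁻²] · [kg] = kg·m·s⁻²
  (5) kg·m²·s⁻¹
Only (3) matches kg·m·s⁻¹.

(3)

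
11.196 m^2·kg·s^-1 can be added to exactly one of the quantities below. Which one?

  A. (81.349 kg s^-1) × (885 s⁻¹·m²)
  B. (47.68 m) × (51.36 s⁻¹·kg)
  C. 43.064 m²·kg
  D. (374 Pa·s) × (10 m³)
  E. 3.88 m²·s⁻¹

Reference: kg·m²·s⁻¹.
Each option:
  A. [kg·s⁻¹] · [m²·s⁻¹] = kg·m²·s⁻²
  B. [m] · [kg·s⁻¹] = kg·m·s⁻¹
  C. kg·m²
  D. [kg·m⁻¹·s⁻¹] · [m³] = kg·m²·s⁻¹  ← same
  E. m²·s⁻¹
Only D. matches kg·m²·s⁻¹.

D.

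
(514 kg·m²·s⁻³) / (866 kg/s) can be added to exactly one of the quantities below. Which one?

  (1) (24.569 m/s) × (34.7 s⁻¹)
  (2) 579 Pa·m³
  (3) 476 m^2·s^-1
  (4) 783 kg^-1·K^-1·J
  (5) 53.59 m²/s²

Reference: [kg·m²·s⁻³] / [kg·s⁻¹] = m²·s⁻².
Each option:
  (1) [m·s⁻¹] · [s⁻¹] = m·s⁻²
  (2) Pa·m³ = N·m⁻²·m³ = kg·m²·s⁻²
  (3) m²·s⁻¹
  (4) J·kg⁻¹·K⁻¹ = N·m·kg⁻¹·K⁻¹ = m²·s⁻²·K⁻¹
  (5) m²·s⁻²  ← same
Only (5) matches m²·s⁻².

(5)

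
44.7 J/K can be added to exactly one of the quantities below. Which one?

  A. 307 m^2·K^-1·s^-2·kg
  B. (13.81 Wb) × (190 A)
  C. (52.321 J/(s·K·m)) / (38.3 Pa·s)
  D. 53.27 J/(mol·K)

Reference: J·K⁻¹ = N·m·K⁻¹ = kg·m²·s⁻²·K⁻¹.
Each option:
  A. kg·m²·s⁻²·K⁻¹  ← same
  B. [kg·m²·s⁻²·A⁻¹] · [A] = kg·m²·s⁻²
  C. [kg·m·s⁻³·K⁻¹] / [kg·m⁻¹·s⁻¹] = m²·s⁻²·K⁻¹
  D. J·mol⁻¹·K⁻¹ = N·m·mol⁻¹·K⁻¹ = kg·m²·s⁻²·K⁻¹·mol⁻¹
Only A. matches kg·m²·s⁻²·K⁻¹.

A.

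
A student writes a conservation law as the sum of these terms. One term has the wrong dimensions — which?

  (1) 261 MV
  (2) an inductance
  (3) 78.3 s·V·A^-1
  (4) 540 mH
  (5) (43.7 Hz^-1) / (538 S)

(1)

Work out the base dimensions of each:
  (1) V = J·C⁻¹ = kg·m²·s⁻³·A⁻¹
  (2) [inductance] = kg·m²·s⁻²·A⁻²
  (3) V·s·A⁻¹ = J·C⁻¹·s·A⁻¹ = kg·m²·s⁻²·A⁻²
  (4) H = V·s·A⁻¹ = kg·m²·s⁻²·A⁻²
  (5) [s] / [kg⁻¹·m⁻²·s³·A²] = kg·m²·s⁻²·A⁻²
All reduce to kg·m²·s⁻²·A⁻² except (1), which is kg·m²·s⁻³·A⁻¹.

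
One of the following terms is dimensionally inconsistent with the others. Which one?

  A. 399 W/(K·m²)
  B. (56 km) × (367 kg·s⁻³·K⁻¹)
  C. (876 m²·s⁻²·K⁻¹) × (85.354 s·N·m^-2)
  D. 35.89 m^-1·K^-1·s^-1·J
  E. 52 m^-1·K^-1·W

A.

Expand each in SI base units:
  A. W·m⁻²·K⁻¹ = J·s⁻¹·m⁻²·K⁻¹ = kg·s⁻³·K⁻¹
  B. [m] · [kg·s⁻³·K⁻¹] = kg·m·s⁻³·K⁻¹
  C. [m²·s⁻²·K⁻¹] · [kg·m⁻¹·s⁻¹] = kg·m·s⁻³·K⁻¹
  D. J·s⁻¹·m⁻¹·K⁻¹ = N·m·s⁻¹·m⁻¹·K⁻¹ = kg·m·s⁻³·K⁻¹
  E. W·m⁻¹·K⁻¹ = J·s⁻¹·m⁻¹·K⁻¹ = kg·m·s⁻³·K⁻¹
All reduce to kg·m·s⁻³·K⁻¹ except A., which is kg·s⁻³·K⁻¹.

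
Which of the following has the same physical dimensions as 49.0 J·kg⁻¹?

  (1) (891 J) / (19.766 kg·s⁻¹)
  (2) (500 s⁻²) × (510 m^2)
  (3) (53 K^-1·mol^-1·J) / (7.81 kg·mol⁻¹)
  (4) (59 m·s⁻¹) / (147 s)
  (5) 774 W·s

(2)

Reference: J·kg⁻¹ = N·m·kg⁻¹ = m²·s⁻².
Each option:
  (1) [kg·m²·s⁻²] / [kg·s⁻¹] = m²·s⁻¹
  (2) [s⁻²] · [m²] = m²·s⁻²  ← same
  (3) [kg·m²·s⁻²·K⁻¹·mol⁻¹] / [kg·mol⁻¹] = m²·s⁻²·K⁻¹
  (4) [m·s⁻¹] / [s] = m·s⁻²
  (5) W·s = J·s⁻¹·s = kg·m²·s⁻²
Only (2) matches m²·s⁻².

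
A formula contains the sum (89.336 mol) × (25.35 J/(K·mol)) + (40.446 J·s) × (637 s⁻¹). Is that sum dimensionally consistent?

Dimensions:
  (89.336 mol) × (25.35 J/(K·mol)):  [mol] · [kg·m²·s⁻²·K⁻¹·mol⁻¹] = kg·m²·s⁻²·K⁻¹
  (40.446 J·s) × (637 s⁻¹):  [kg·m²·s⁻¹] · [s⁻¹] = kg·m²·s⁻²
kg·m²·s⁻²·K⁻¹ ≠ kg·m²·s⁻², so they cannot be added.

No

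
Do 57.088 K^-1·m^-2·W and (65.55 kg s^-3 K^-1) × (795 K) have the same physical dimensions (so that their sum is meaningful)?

No

Reduce each to base SI dimensions:
  57.088 K^-1·m^-2·W:  W·m⁻²·K⁻¹ = J·s⁻¹·m⁻²·K⁻¹ = kg·s⁻³·K⁻¹
  (65.55 kg s^-3 K^-1) × (795 K):  [kg·s⁻³·K⁻¹] · [K] = kg·s⁻³
kg·s⁻³·K⁻¹ ≠ kg·s⁻³, so they cannot be added.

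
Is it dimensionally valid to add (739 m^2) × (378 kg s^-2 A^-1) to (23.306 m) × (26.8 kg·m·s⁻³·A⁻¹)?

No

Work out the base dimensions of each:
  (739 m^2) × (378 kg s^-2 A^-1):  [m²] · [kg·s⁻²·A⁻¹] = kg·m²·s⁻²·A⁻¹
  (23.306 m) × (26.8 kg·m·s⁻³·A⁻¹):  [m] · [kg·m·s⁻³·A⁻¹] = kg·m²·s⁻³·A⁻¹
kg·m²·s⁻²·A⁻¹ ≠ kg·m²·s⁻³·A⁻¹, so they cannot be added.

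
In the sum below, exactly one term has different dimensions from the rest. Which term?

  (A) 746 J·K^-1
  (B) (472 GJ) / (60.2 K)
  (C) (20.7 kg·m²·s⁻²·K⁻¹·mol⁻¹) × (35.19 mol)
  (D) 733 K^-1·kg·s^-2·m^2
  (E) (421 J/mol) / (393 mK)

Reduce each to base SI dimensions:
  (A) J·K⁻¹ = N·m·K⁻¹ = kg·m²·s⁻²·K⁻¹
  (B) [kg·m²·s⁻²] / [K] = kg·m²·s⁻²·K⁻¹
  (C) [kg·m²·s⁻²·K⁻¹·mol⁻¹] · [mol] = kg·m²·s⁻²·K⁻¹
  (D) kg·m²·s⁻²·K⁻¹
  (E) [kg·m²·s⁻²·mol⁻¹] / [K] = kg·m²·s⁻²·K⁻¹·mol⁻¹
All reduce to kg·m²·s⁻²·K⁻¹ except (E), which is kg·m²·s⁻²·K⁻¹·mol⁻¹.

(E)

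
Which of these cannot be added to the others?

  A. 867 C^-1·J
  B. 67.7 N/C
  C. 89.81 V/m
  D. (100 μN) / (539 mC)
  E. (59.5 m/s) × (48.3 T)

A.

Dimensions:
  A. J·C⁻¹ = N·m·(s·A)⁻¹ = kg·m²·s⁻³·A⁻¹
  B. N·C⁻¹ = kg·m·s⁻²·(s·A)⁻¹ = kg·m·s⁻³·A⁻¹
  C. V·m⁻¹ = J·C⁻¹·m⁻¹ = kg·m·s⁻³·A⁻¹
  D. [kg·m·s⁻²] / [s·A] = kg·m·s⁻³·A⁻¹
  E. [m·s⁻¹] · [kg·s⁻²·A⁻¹] = kg·m·s⁻³·A⁻¹
All reduce to kg·m·s⁻³·A⁻¹ except A., which is kg·m²·s⁻³·A⁻¹.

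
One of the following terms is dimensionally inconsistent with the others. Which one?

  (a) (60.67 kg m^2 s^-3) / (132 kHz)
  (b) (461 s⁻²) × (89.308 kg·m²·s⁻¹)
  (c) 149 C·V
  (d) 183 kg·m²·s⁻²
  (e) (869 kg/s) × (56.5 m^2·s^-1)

(b)

Work out the base dimensions of each:
  (a) [kg·m²·s⁻³] / [s⁻¹] = kg·m²·s⁻²
  (b) [s⁻²] · [kg·m²·s⁻¹] = kg·m²·s⁻³
  (c) C·V = s·A·J·C⁻¹ = kg·m²·s⁻²
  (d) kg·m²·s⁻²
  (e) [kg·s⁻¹] · [m²·s⁻¹] = kg·m²·s⁻²
All reduce to kg·m²·s⁻² except (b), which is kg·m²·s⁻³.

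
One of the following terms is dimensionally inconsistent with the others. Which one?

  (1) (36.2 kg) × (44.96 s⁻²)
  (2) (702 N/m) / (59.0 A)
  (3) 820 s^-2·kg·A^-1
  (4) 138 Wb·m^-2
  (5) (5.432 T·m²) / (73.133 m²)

(1)

Reduce each to base SI dimensions:
  (1) [kg] · [s⁻²] = kg·s⁻²
  (2) [kg·s⁻²] / [A] = kg·s⁻²·A⁻¹
  (3) kg·s⁻²·A⁻¹
  (4) Wb·m⁻² = V·s·m⁻² = kg·s⁻²·A⁻¹
  (5) [kg·m²·s⁻²·A⁻¹] / [m²] = kg·s⁻²·A⁻¹
All reduce to kg·s⁻²·A⁻¹ except (1), which is kg·s⁻².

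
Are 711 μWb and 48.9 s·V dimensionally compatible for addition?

Yes

Expand each in SI base units:
  711 μWb:  Wb = V·s = kg·m²·s⁻²·A⁻¹
  48.9 s·V:  V·s = J·C⁻¹·s = kg·m²·s⁻²·A⁻¹
Both are kg·m²·s⁻²·A⁻¹, so they have the same dimensions and can be added.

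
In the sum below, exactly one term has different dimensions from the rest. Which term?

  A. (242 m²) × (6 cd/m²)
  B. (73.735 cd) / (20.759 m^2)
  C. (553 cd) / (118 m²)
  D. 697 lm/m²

In SI base units:
  A. [m²] · [m⁻²·cd] = cd
  B. [cd] / [m²] = m⁻²·cd
  C. [cd] / [m²] = m⁻²·cd
  D. lm·m⁻² = cd·m⁻² = m⁻²·cd
All reduce to m⁻²·cd except A., which is cd.

A.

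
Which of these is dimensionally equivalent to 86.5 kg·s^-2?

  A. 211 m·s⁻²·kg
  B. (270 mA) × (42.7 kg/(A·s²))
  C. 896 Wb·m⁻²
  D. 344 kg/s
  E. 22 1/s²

Reference: kg·s⁻².
Each option:
  A. kg·m·s⁻²
  B. [A] · [kg·s⁻²·A⁻¹] = kg·s⁻²  ← same
  C. Wb·m⁻² = V·s·m⁻² = kg·s⁻²·A⁻¹
  D. kg·s⁻¹
  E. s⁻²
Only B. matches kg·s⁻².

B.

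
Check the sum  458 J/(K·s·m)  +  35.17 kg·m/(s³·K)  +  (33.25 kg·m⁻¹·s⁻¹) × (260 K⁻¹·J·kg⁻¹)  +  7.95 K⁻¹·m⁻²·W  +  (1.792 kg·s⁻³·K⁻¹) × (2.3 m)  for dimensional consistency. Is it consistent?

In SI base units:
  458 J/(K·s·m):  J·s⁻¹·m⁻¹·K⁻¹ = N·m·s⁻¹·m⁻¹·K⁻¹ = kg·m·s⁻³·K⁻¹
  35.17 kg·m/(s³·K):  kg·m·s⁻³·K⁻¹
  (33.25 kg·m⁻¹·s⁻¹) × (260 K⁻¹·J·kg⁻¹):  [kg·m⁻¹·s⁻¹] · [m²·s⁻²·K⁻¹] = kg·m·s⁻³·K⁻¹
  7.95 K⁻¹·m⁻²·W:  W·m⁻²·K⁻¹ = J·s⁻¹·m⁻²·K⁻¹ = kg·s⁻³·K⁻¹
  (1.792 kg·s⁻³·K⁻¹) × (2.3 m):  [kg·s⁻³·K⁻¹] · [m] = kg·m·s⁻³·K⁻¹
The terms do not share a single dimension (kg·m·s⁻³·K⁻¹ vs kg·s⁻³·K⁻¹).

No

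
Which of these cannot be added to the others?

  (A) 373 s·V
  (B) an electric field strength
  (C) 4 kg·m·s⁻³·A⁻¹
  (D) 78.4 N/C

(A)

Expand each in SI base units:
  (A) V·s = J·C⁻¹·s = kg·m²·s⁻²·A⁻¹
  (B) [electric field strength] = kg·m·s⁻³·A⁻¹
  (C) kg·m·s⁻³·A⁻¹
  (D) N·C⁻¹ = kg·m·s⁻²·(s·A)⁻¹ = kg·m·s⁻³·A⁻¹
All reduce to kg·m·s⁻³·A⁻¹ except (A), which is kg·m²·s⁻²·A⁻¹.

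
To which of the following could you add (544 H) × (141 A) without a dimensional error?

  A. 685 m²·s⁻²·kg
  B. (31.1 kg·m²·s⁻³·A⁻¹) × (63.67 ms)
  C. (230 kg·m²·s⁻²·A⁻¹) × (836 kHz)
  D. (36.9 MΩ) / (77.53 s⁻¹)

Reference: [kg·m²·s⁻²·A⁻²] · [A] = kg·m²·s⁻²·A⁻¹.
Each option:
  A. kg·m²·s⁻²
  B. [kg·m²·s⁻³·A⁻¹] · [s] = kg·m²·s⁻²·A⁻¹  ← same
  C. [kg·m²·s⁻²·A⁻¹] · [s⁻¹] = kg·m²·s⁻³·A⁻¹
  D. [kg·m²·s⁻³·A⁻²] / [s⁻¹] = kg·m²·s⁻²·A⁻²
Only B. matches kg·m²·s⁻²·A⁻¹.

B.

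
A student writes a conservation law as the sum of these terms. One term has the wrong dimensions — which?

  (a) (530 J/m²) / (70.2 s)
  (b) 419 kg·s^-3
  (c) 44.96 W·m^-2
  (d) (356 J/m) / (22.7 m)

(d)

Work out the base dimensions of each:
  (a) [kg·s⁻²] / [s] = kg·s⁻³
  (b) kg·s⁻³
  (c) W·m⁻² = J·s⁻¹·m⁻² = kg·s⁻³
  (d) [kg·m·s⁻²] / [m] = kg·s⁻²
All reduce to kg·s⁻³ except (d), which is kg·s⁻².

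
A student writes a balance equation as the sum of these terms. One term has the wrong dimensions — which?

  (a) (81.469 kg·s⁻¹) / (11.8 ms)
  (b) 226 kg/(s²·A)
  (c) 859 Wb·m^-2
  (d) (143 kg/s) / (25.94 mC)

(a)

Expand each in SI base units:
  (a) [kg·s⁻¹] / [s] = kg·s⁻²
  (b) kg·s⁻²·A⁻¹
  (c) Wb·m⁻² = V·s·m⁻² = kg·s⁻²·A⁻¹
  (d) [kg·s⁻¹] / [s·A] = kg·s⁻²·A⁻¹
All reduce to kg·s⁻²·A⁻¹ except (a), which is kg·s⁻².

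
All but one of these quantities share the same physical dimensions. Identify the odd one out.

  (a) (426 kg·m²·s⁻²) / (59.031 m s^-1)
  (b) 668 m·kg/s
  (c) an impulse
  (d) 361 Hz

(d)

Expand each in SI base units:
  (a) [kg·m²·s⁻²] / [m·s⁻¹] = kg·m·s⁻¹
  (b) kg·m·s⁻¹
  (c) [impulse] = kg·m·s⁻¹
  (d) Hz = s⁻¹
All reduce to kg·m·s⁻¹ except (d), which is s⁻¹.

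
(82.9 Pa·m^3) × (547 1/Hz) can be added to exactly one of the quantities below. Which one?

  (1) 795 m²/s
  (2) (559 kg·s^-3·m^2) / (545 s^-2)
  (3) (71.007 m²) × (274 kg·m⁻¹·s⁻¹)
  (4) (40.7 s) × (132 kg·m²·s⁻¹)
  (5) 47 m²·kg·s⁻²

(2)

Reference: [kg·m²·s⁻²] · [s] = kg·m²·s⁻¹.
Each option:
  (1) m²·s⁻¹
  (2) [kg·m²·s⁻³] / [s⁻²] = kg·m²·s⁻¹  ← same
  (3) [m²] · [kg·m⁻¹·s⁻¹] = kg·m·s⁻¹
  (4) [s] · [kg·m²·s⁻¹] = kg·m²
  (5) kg·m²·s⁻²
Only (2) matches kg·m²·s⁻¹.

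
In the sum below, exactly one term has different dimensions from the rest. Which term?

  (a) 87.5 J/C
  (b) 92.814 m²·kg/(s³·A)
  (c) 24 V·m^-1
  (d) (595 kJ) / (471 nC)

(c)

Dimensions:
  (a) J·C⁻¹ = N·m·(s·A)⁻¹ = kg·m²·s⁻³·A⁻¹
  (b) kg·m²·s⁻³·A⁻¹
  (c) V·m⁻¹ = J·C⁻¹·m⁻¹ = kg·m·s⁻³·A⁻¹
  (d) [kg·m²·s⁻²] / [s·A] = kg·m²·s⁻³·A⁻¹
All reduce to kg·m²·s⁻³·A⁻¹ except (c), which is kg·m·s⁻³·A⁻¹.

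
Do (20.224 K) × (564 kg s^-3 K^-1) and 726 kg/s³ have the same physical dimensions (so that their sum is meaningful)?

Expand each in SI base units:
  (20.224 K) × (564 kg s^-3 K^-1):  [K] · [kg·s⁻³·K⁻¹] = kg·s⁻³
  726 kg/s³:  kg·s⁻³
Both are kg·s⁻³, so they have the same dimensions and can be added.

Yes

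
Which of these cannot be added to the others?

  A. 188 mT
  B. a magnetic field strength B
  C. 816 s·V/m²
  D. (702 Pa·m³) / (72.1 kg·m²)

Work out the base dimensions of each:
  A. T = Wb·m⁻² = kg·s⁻²·A⁻¹
  B. [magnetic field strength B] = kg·s⁻²·A⁻¹
  C. V·s·m⁻² = J·C⁻¹·s·m⁻² = kg·s⁻²·A⁻¹
  D. [kg·m²·s⁻²] / [kg·m²] = s⁻²
All reduce to kg·s⁻²·A⁻¹ except D., which is s⁻².

D.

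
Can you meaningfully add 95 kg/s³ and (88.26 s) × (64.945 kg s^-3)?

No

Expand each in SI base units:
  95 kg/s³:  kg·s⁻³
  (88.26 s) × (64.945 kg s^-3):  [s] · [kg·s⁻³] = kg·s⁻²
kg·s⁻³ ≠ kg·s⁻², so they cannot be added.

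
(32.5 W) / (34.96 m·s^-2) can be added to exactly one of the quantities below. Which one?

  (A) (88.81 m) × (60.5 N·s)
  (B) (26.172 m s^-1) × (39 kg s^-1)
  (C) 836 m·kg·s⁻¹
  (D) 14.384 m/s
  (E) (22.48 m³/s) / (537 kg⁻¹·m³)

Reference: [kg·m²·s⁻³] / [m·s⁻²] = kg·m·s⁻¹.
Each option:
  (A) [m] · [kg·m·s⁻¹] = kg·m²·s⁻¹
  (B) [m·s⁻¹] · [kg·s⁻¹] = kg·m·s⁻²
  (C) kg·m·s⁻¹  ← same
  (D) m·s⁻¹
  (E) [m³·s⁻¹] / [kg⁻¹·m³] = kg·s⁻¹
Only (C) matches kg·m·s⁻¹.

(C)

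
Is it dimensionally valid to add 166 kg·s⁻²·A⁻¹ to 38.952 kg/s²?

Reduce each to base SI dimensions:
  166 kg·s⁻²·A⁻¹:  kg·s⁻²·A⁻¹
  38.952 kg/s²:  kg·s⁻²
kg·s⁻²·A⁻¹ ≠ kg·s⁻², so they cannot be added.

No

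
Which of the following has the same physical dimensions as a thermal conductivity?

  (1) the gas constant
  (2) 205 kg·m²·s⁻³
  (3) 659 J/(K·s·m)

Reference: [thermal conductivity] = kg·m·s⁻³·K⁻¹.
Each option:
  (1) [gas constant] = kg·m²·s⁻²·K⁻¹·mol⁻¹
  (2) kg·m²·s⁻³
  (3) J·s⁻¹·m⁻¹·K⁻¹ = N·m·s⁻¹·m⁻¹·K⁻¹ = kg·m·s⁻³·K⁻¹  ← same
Only (3) matches kg·m·s⁻³·K⁻¹.

(3)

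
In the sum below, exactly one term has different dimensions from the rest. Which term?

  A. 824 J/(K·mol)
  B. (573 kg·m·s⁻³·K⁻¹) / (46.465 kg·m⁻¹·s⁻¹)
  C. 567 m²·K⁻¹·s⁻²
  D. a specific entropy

A.

Expand each in SI base units:
  A. J·mol⁻¹·K⁻¹ = N·m·mol⁻¹·K⁻¹ = kg·m²·s⁻²·K⁻¹·mol⁻¹
  B. [kg·m·s⁻³·K⁻¹] / [kg·m⁻¹·s⁻¹] = m²·s⁻²·K⁻¹
  C. m²·s⁻²·K⁻¹
  D. [specific entropy] = m²·s⁻²·K⁻¹
All reduce to m²·s⁻²·K⁻¹ except A., which is kg·m²·s⁻²·K⁻¹·mol⁻¹.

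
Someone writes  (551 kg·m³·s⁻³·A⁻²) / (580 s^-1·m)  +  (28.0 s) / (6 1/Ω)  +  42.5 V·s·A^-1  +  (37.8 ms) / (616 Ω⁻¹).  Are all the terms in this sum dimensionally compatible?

In SI base units:
  (551 kg·m³·s⁻³·A⁻²) / (580 s^-1·m):  [kg·m³·s⁻³·A⁻²] / [m·s⁻¹] = kg·m²·s⁻²·A⁻²
  (28.0 s) / (6 1/Ω):  [s] / [kg⁻¹·m⁻²·s³·A²] = kg·m²·s⁻²·A⁻²
  42.5 V·s·A^-1:  V·s·A⁻¹ = J·C⁻¹·s·A⁻¹ = kg·m²·s⁻²·A⁻²
  (37.8 ms) / (616 Ω⁻¹):  [s] / [kg⁻¹·m⁻²·s³·A²] = kg·m²·s⁻²·A⁻²
Every term reduces to kg·m²·s⁻²·A⁻².

Yes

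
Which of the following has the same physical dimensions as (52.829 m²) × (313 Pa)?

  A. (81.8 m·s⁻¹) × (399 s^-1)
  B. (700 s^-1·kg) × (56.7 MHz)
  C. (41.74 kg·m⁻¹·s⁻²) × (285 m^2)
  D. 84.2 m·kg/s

Reference: [m²] · [kg·m⁻¹·s⁻²] = kg·m·s⁻².
Each option:
  A. [m·s⁻¹] · [s⁻¹] = m·s⁻²
  B. [kg·s⁻¹] · [s⁻¹] = kg·s⁻²
  C. [kg·m⁻¹·s⁻²] · [m²] = kg·m·s⁻²  ← same
  D. kg·m·s⁻¹
Only C. matches kg·m·s⁻².

C.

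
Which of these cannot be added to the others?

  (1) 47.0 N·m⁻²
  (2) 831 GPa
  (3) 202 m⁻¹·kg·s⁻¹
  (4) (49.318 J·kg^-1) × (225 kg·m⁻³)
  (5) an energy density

(3)

In SI base units:
  (1) N·m⁻² = kg·m·s⁻²·m⁻² = kg·m⁻¹·s⁻²
  (2) Pa = N·m⁻² = kg·m⁻¹·s⁻²
  (3) kg·m⁻¹·s⁻¹
  (4) [m²·s⁻²] · [kg·m⁻³] = kg·m⁻¹·s⁻²
  (5) [energy density] = kg·m⁻¹·s⁻²
All reduce to kg·m⁻¹·s⁻² except (3), which is kg·m⁻¹·s⁻¹.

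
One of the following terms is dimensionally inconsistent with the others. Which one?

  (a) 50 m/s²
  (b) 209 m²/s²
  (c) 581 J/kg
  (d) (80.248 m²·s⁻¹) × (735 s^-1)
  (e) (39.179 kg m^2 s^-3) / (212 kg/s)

(a)

Expand each in SI base units:
  (a) m·s⁻²
  (b) m²·s⁻²
  (c) J·kg⁻¹ = N·m·kg⁻¹ = m²·s⁻²
  (d) [m²·s⁻¹] · [s⁻¹] = m²·s⁻²
  (e) [kg·m²·s⁻³] / [kg·s⁻¹] = m²·s⁻²
All reduce to m²·s⁻² except (a), which is m·s⁻².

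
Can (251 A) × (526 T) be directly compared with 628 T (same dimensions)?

No

Reduce each to base SI dimensions:
  (251 A) × (526 T):  [A] · [kg·s⁻²·A⁻¹] = kg·s⁻²
  628 T:  T = Wb·m⁻² = kg·s⁻²·A⁻¹
kg·s⁻² ≠ kg·s⁻²·A⁻¹, so they cannot be added.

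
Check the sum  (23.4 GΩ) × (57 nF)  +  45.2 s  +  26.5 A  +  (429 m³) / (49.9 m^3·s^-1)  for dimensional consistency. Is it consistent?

Work out the base dimensions of each:
  (23.4 GΩ) × (57 nF):  [kg·m²·s⁻³·A⁻²] · [kg⁻¹·m⁻²·s⁴·A²] = s
  45.2 s:  s
  26.5 A:  A
  (429 m³) / (49.9 m^3·s^-1):  [m³] / [m³·s⁻¹] = s
The terms do not share a single dimension (A vs s).

No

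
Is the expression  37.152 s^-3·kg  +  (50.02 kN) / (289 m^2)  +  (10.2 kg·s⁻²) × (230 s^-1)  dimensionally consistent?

Reduce each to base SI dimensions:
  37.152 s^-3·kg:  kg·s⁻³
  (50.02 kN) / (289 m^2):  [kg·m·s⁻²] / [m²] = kg·m⁻¹·s⁻²
  (10.2 kg·s⁻²) × (230 s^-1):  [kg·s⁻²] · [s⁻¹] = kg·s⁻³
The terms do not share a single dimension (kg·m⁻¹·s⁻² vs kg·s⁻³).

No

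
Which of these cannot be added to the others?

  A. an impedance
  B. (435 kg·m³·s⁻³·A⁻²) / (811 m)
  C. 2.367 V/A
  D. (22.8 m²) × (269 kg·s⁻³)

In SI base units:
  A. [impedance] = kg·m²·s⁻³·A⁻²
  B. [kg·m³·s⁻³·A⁻²] / [m] = kg·m²·s⁻³·A⁻²
  C. V·A⁻¹ = J·C⁻¹·A⁻¹ = kg·m²·s⁻³·A⁻²
  D. [m²] · [kg·s⁻³] = kg·m²·s⁻³
All reduce to kg·m²·s⁻³·A⁻² except D., which is kg·m²·s⁻³.

D.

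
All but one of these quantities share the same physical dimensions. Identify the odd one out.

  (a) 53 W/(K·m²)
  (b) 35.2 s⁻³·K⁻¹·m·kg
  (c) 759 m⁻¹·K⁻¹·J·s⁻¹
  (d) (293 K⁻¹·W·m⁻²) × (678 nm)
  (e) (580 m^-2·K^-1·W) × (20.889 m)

Work out the base dimensions of each:
  (a) W·m⁻²·K⁻¹ = J·s⁻¹·m⁻²·K⁻¹ = kg·s⁻³·K⁻¹
  (b) kg·m·s⁻³·K⁻¹
  (c) J·s⁻¹·m⁻¹·K⁻¹ = N·m·s⁻¹·m⁻¹·K⁻¹ = kg·m·s⁻³·K⁻¹
  (d) [kg·s⁻³·K⁻¹] · [m] = kg·m·s⁻³·K⁻¹
  (e) [kg·s⁻³·K⁻¹] · [m] = kg·m·s⁻³·K⁻¹
All reduce to kg·m·s⁻³·K⁻¹ except (a), which is kg·s⁻³·K⁻¹.

(a)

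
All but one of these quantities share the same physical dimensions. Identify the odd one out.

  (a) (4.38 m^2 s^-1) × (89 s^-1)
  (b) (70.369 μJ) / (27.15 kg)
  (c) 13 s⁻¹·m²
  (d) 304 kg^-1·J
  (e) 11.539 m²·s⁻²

(c)

Work out the base dimensions of each:
  (a) [m²·s⁻¹] · [s⁻¹] = m²·s⁻²
  (b) [kg·m²·s⁻²] / [kg] = m²·s⁻²
  (c) m²·s⁻¹
  (d) J·kg⁻¹ = N·m·kg⁻¹ = m²·s⁻²
  (e) m²·s⁻²
All reduce to m²·s⁻² except (c), which is m²·s⁻¹.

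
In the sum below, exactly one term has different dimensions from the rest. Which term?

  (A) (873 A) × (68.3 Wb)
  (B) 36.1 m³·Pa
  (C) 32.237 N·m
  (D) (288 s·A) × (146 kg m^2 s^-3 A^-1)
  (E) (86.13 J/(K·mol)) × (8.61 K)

(E)

In SI base units:
  (A) [A] · [kg·m²·s⁻²·A⁻¹] = kg·m²·s⁻²
  (B) Pa·m³ = N·m⁻²·m³ = kg·m²·s⁻²
  (C) N·m = kg·m·s⁻²·m = kg·m²·s⁻²
  (D) [s·A] · [kg·m²·s⁻³·A⁻¹] = kg·m²·s⁻²
  (E) [kg·m²·s⁻²·K⁻¹·mol⁻¹] · [K] = kg·m²·s⁻²·mol⁻¹
All reduce to kg·m²·s⁻² except (E), which is kg·m²·s⁻²·mol⁻¹.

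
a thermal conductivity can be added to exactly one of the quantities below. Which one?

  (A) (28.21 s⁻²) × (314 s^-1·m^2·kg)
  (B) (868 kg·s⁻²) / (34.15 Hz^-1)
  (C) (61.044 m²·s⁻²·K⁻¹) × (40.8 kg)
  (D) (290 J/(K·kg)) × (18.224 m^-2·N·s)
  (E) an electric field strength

Reference: [thermal conductivity] = kg·m·s⁻³·K⁻¹.
Each option:
  (A) [s⁻²] · [kg·m²·s⁻¹] = kg·m²·s⁻³
  (B) [kg·s⁻²] / [s] = kg·s⁻³
  (C) [m²·s⁻²·K⁻¹] · [kg] = kg·m²·s⁻²·K⁻¹
  (D) [m²·s⁻²·K⁻¹] · [kg·m⁻¹·s⁻¹] = kg·m·s⁻³·K⁻¹  ← same
  (E) [electric field strength] = kg·m·s⁻³·A⁻¹
Only (D) matches kg·m·s⁻³·K⁻¹.

(D)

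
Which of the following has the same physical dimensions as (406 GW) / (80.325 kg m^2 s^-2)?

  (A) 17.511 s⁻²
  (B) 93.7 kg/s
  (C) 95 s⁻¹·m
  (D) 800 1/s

Reference: [kg·m²·s⁻³] / [kg·m²·s⁻²] = s⁻¹.
Each option:
  (A) s⁻²
  (B) kg·s⁻¹
  (C) m·s⁻¹
  (D) s⁻¹  ← same
Only (D) matches s⁻¹.

(D)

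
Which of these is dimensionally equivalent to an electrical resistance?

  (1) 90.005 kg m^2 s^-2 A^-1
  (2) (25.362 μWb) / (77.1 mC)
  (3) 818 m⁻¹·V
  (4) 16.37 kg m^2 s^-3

(2)

Reference: [electrical resistance] = kg·m²·s⁻³·A⁻².
Each option:
  (1) kg·m²·s⁻²·A⁻¹
  (2) [kg·m²·s⁻²·A⁻¹] / [s·A] = kg·m²·s⁻³·A⁻²  ← same
  (3) V·m⁻¹ = J·C⁻¹·m⁻¹ = kg·m·s⁻³·A⁻¹
  (4) kg·m²·s⁻³
Only (2) matches kg·m²·s⁻³·A⁻².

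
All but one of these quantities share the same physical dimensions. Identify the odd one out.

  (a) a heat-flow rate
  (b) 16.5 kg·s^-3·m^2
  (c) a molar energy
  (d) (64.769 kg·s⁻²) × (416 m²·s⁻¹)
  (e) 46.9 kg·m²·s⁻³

(c)

Reduce each to base SI dimensions:
  (a) [heat-flow rate] = kg·m²·s⁻³
  (b) kg·m²·s⁻³
  (c) [molar energy] = kg·m²·s⁻²·mol⁻¹
  (d) [kg·s⁻²] · [m²·s⁻¹] = kg·m²·s⁻³
  (e) kg·m²·s⁻³
All reduce to kg·m²·s⁻³ except (c), which is kg·m²·s⁻²·mol⁻¹.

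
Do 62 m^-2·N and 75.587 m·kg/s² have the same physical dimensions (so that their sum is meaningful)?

In SI base units:
  62 m^-2·N:  N·m⁻² = kg·m·s⁻²·m⁻² = kg·m⁻¹·s⁻²
  75.587 m·kg/s²:  kg·m·s⁻²
kg·m⁻¹·s⁻² ≠ kg·m·s⁻², so they cannot be added.

No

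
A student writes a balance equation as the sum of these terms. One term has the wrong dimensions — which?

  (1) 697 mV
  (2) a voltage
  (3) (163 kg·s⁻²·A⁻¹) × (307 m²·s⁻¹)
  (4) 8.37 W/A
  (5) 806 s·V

Reduce each to base SI dimensions:
  (1) V = J·C⁻¹ = kg·m²·s⁻³·A⁻¹
  (2) [voltage] = kg·m²·s⁻³·A⁻¹
  (3) [kg·s⁻²·A⁻¹] · [m²·s⁻¹] = kg·m²·s⁻³·A⁻¹
  (4) W·A⁻¹ = J·s⁻¹·A⁻¹ = kg·m²·s⁻³·A⁻¹
  (5) V·s = J·C⁻¹·s = kg·m²·s⁻²·A⁻¹
All reduce to kg·m²·s⁻³·A⁻¹ except (5), which is kg·m²·s⁻²·A⁻¹.

(5)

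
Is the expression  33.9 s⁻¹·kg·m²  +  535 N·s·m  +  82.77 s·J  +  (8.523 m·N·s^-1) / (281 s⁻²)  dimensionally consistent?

Yes

Reduce each to base SI dimensions:
  33.9 s⁻¹·kg·m²:  kg·m²·s⁻¹
  535 N·s·m:  N·m·s = kg·m·s⁻²·m·s = kg·m²·s⁻¹
  82.77 s·J:  J·s = N·m·s = kg·m²·s⁻¹
  (8.523 m·N·s^-1) / (281 s⁻²):  [kg·m²·s⁻³] / [s⁻²] = kg·m²·s⁻¹
Every term reduces to kg·m²·s⁻¹.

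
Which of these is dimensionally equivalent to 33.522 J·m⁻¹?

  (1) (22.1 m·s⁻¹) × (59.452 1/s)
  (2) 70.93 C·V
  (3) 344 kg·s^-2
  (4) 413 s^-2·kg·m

(4)

Reference: J·m⁻¹ = N·m·m⁻¹ = kg·m·s⁻².
Each option:
  (1) [m·s⁻¹] · [s⁻¹] = m·s⁻²
  (2) C·V = s·A·J·C⁻¹ = kg·m²·s⁻²
  (3) kg·s⁻²
  (4) kg·m·s⁻²  ← same
Only (4) matches kg·m·s⁻².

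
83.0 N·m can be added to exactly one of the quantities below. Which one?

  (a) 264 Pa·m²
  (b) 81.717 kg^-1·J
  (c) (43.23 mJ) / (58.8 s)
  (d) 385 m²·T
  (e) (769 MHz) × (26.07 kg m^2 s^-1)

(e)

Reference: N·m = kg·m·s⁻²·m = kg·m²·s⁻².
Each option:
  (a) Pa·m² = N·m⁻²·m² = kg·m·s⁻²
  (b) J·kg⁻¹ = N·m·kg⁻¹ = m²·s⁻²
  (c) [kg·m²·s⁻²] / [s] = kg·m²·s⁻³
  (d) T·m² = Wb·m⁻²·m² = kg·m²·s⁻²·A⁻¹
  (e) [s⁻¹] · [kg·m²·s⁻¹] = kg·m²·s⁻²  ← same
Only (e) matches kg·m²·s⁻².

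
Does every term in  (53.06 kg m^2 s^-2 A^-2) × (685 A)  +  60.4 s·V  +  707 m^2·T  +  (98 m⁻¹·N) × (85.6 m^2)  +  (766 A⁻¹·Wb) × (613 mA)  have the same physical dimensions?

In SI base units:
  (53.06 kg m^2 s^-2 A^-2) × (685 A):  [kg·m²·s⁻²·A⁻²] · [A] = kg·m²·s⁻²·A⁻¹
  60.4 s·V:  V·s = J·C⁻¹·s = kg·m²·s⁻²·A⁻¹
  707 m^2·T:  T·m² = Wb·m⁻²·m² = kg·m²·s⁻²·A⁻¹
  (98 m⁻¹·N) × (85.6 m^2):  [kg·s⁻²] · [m²] = kg·m²·s⁻²
  (766 A⁻¹·Wb) × (613 mA):  [kg·m²·s⁻²·A⁻²] · [A] = kg·m²·s⁻²·A⁻¹
The terms do not share a single dimension (kg·m²·s⁻² vs kg·m²·s⁻²·A⁻¹).

No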